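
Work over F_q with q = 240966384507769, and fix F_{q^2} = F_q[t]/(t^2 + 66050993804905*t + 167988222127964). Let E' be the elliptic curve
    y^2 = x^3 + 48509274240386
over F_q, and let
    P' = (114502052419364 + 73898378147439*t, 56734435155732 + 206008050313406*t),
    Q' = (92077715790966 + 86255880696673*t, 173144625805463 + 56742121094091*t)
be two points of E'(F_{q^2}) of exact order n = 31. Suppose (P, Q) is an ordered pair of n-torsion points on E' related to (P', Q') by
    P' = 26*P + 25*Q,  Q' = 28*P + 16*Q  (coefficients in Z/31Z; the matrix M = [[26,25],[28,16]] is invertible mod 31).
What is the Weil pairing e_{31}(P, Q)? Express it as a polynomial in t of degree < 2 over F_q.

Alternating bilinearity on E[31] (values in mu_{31} in F_{240966384507769^2}) gives e(P',Q') = e(P,Q)^det(M).
det M = 26*16 - 25*28 = -284 = 26 (mod 31); 26^{-1} = 6 (mod 31).
n = 31 = (11111)_2 (5 bits, wt 5); accumulate f_{31,P'}(Q'+S)/f_{31,P'}(S) along the 4-step ladder.
e_{31}(P',Q') = 120532632603752 + 73907527261422*t.
e_{31}(P,Q) = (120532632603752 + 73907527261422*t)^{6} = 153942260550587 + 149581237054333*t.

153942260550587 + 149581237054333*t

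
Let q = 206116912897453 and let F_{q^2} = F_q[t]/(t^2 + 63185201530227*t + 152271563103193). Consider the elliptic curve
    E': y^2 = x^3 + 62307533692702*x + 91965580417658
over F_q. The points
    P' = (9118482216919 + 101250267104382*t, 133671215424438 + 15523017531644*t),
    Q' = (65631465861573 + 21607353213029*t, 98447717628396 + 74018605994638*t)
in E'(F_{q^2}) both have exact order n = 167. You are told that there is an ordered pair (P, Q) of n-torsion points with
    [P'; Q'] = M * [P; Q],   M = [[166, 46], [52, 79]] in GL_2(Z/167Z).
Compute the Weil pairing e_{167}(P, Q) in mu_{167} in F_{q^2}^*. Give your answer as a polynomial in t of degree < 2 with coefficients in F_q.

111086184131479 + 117208467641595*t

Under M = [[166,46],[52,79]] in GL_2(Z/167), e_{167}(P',Q') = e_{167}(P,Q)^(166*79-46*52 mod 167).
166*79 - 46*52 = 10722; reduced mod 167: det = 34, inverse 113.
n = 167 = (10100111)_2 (8 bits, wt 5); accumulate f_{167,P'}(Q'+S)/f_{167,P'}(S) along the 7-step ladder.
Miller gives e_{167}(P',Q') = 68000710342235 + 91597332194984*t in F_{206116912897453^2}.
(68000710342235 + 91597332194984*t)^{113} mod (206116912897453,f) = 111086184131479 + 117208467641595*t.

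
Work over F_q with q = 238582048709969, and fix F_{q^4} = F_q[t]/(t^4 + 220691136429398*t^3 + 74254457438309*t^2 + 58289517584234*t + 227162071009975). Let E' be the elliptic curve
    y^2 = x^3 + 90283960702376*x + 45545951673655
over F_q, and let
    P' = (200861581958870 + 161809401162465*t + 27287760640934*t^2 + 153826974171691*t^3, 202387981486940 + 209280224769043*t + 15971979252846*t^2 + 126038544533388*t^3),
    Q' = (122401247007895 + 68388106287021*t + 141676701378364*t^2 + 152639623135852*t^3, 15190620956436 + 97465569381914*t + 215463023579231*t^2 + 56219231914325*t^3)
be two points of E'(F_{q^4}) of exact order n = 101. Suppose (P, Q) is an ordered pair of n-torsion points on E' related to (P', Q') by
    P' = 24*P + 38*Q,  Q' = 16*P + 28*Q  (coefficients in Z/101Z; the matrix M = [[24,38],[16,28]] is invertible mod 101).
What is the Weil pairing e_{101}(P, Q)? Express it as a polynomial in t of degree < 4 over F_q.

116790957856946 + 33127828978755*t + 110663399428203*t^2 + 185751700284607*t^3

The 101-Weil pairing on E[101] over F_{238582048709969} is alternating-bilinear: e_{101}(P',Q') = e_{101}(P,Q)^det(M).
So e_{101}(P,Q) = e_{101}(P',Q')^{30}, since 64*30 = 1 mod 101.
Miller loop for e_{101} over F_{238582048709969^4}: bits of 101 = 1100101; 6 double steps + 3 add steps, l/v at each.
e_{101}(P',Q') = 109691637290663 + 160463229216059*t + 82717581043200*t^2 + 86843502486340*t^3.
(109691637290663 + 160463229216059*t + 82717581043200*t^2 + 86843502486340*t^3)^{30} mod (238582048709969,f) = 116790957856946 + 33127828978755*t + 110663399428203*t^2 + 185751700284607*t^3.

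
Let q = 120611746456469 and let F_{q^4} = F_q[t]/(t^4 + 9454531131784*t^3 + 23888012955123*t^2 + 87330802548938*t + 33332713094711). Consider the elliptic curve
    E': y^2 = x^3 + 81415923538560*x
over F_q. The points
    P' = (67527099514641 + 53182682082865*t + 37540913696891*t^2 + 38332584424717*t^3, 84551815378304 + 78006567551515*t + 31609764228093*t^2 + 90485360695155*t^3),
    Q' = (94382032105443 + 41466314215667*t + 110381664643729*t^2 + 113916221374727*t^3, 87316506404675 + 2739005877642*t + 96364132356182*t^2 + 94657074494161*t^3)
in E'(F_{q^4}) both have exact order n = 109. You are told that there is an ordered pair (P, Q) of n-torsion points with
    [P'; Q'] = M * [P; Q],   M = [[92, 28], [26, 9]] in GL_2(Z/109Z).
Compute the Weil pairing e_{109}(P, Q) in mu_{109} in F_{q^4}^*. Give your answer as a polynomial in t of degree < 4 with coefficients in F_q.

Alternating bilinearity on E[109] (values in mu_{109} in F_{120611746456469^4}) gives e(P',Q') = e(P,Q)^det(M).
det M = 92*9 - 28*26 = 100 = 100 (mod 109); 100^{-1} = 12 (mod 109).
n = 109 = (1101101)_2 (7 bits, wt 5); accumulate f_{109,P'}(Q'+S)/f_{109,P'}(S) along the 6-step ladder.
Miller gives e_{109}(P',Q') = 43905393399702 + 8892749718514*t + 41091626354963*t^2 + 105690426146528*t^3 in F_{120611746456469^4}.
Hence e(P,Q) = 70261859876033 + 52303012038132*t + 87685938576056*t^2 + 83467561556008*t^3 in F_{120611746456469^4}^*.

70261859876033 + 52303012038132*t + 87685938576056*t^2 + 83467561556008*t^3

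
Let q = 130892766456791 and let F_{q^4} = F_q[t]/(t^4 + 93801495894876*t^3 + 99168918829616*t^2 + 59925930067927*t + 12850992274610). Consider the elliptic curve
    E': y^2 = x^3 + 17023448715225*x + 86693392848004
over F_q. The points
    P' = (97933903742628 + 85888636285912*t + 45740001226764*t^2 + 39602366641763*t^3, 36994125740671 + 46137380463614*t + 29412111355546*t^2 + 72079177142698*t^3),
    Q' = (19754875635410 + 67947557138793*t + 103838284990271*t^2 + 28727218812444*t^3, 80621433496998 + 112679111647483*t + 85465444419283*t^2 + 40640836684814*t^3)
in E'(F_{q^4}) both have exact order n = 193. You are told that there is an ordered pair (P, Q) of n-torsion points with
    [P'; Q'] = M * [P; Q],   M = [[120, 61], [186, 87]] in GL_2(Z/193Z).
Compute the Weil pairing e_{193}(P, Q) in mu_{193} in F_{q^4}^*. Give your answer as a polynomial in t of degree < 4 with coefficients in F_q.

Since e_{193}(P,P)=e_{193}(Q,Q)=1 and e_{193}(Q,P)=e_{193}(P,Q)^{-1}, expanding e_{193}(120*P + 61*Q,186*P + 87*Q) leaves e(P,Q)^det(M).
det(M) mod 193 = 59; its inverse in (Z/193)^* is 36 (check: 59*36 mod 193 = 1).
Miller loop for e_{193} over F_{130892766456791^4}: bits of 193 = 11000001; 7 double steps + 2 add steps, l/v at each.
Miller gives e_{193}(P',Q') = 56056808518528 + 2607307946047*t + 39602384194653*t^2 + 91777614893889*t^3 in F_{130892766456791^4}.
Thus e_{193}(P,Q) = 22215470439290 + 104703371379197*t + 18389737462255*t^2 + 82812486922943*t^3.

22215470439290 + 104703371379197*t + 18389737462255*t^2 + 82812486922943*t^3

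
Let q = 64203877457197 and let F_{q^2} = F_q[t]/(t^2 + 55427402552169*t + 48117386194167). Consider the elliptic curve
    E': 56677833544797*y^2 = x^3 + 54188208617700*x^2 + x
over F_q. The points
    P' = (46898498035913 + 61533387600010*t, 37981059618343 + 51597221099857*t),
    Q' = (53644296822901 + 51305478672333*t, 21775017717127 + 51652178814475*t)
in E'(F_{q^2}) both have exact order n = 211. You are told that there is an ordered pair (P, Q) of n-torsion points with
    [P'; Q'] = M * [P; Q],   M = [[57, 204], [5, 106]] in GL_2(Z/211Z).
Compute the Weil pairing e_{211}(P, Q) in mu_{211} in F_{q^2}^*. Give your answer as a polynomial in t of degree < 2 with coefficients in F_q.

36835085388351 + 2389746302942*t

Under M = [[57,204],[5,106]] in GL_2(Z/211), e_{211}(P',Q') = e_{211}(P,Q)^(57*106-204*5 mod 211).
det(M) mod 211 = 169; its inverse in (Z/211)^* is 5 (check: 169*5 mod 211 = 1).
(x,y)|->(25446032667468x+7421360821025,25446032667468y) sends E' to y^2=x^3+46643806310870*x+58098363212772.
n = 211 = (11010011)_2 (8 bits, wt 5); accumulate f_{211,P'}(Q'+S)/f_{211,P'}(S) along the 7-step ladder.
So e_{211}(P',Q') = 33533452640597 + 9092189411980*t.
e_{211}(P,Q) = (33533452640597 + 9092189411980*t)^{5} = 36835085388351 + 2389746302942*t.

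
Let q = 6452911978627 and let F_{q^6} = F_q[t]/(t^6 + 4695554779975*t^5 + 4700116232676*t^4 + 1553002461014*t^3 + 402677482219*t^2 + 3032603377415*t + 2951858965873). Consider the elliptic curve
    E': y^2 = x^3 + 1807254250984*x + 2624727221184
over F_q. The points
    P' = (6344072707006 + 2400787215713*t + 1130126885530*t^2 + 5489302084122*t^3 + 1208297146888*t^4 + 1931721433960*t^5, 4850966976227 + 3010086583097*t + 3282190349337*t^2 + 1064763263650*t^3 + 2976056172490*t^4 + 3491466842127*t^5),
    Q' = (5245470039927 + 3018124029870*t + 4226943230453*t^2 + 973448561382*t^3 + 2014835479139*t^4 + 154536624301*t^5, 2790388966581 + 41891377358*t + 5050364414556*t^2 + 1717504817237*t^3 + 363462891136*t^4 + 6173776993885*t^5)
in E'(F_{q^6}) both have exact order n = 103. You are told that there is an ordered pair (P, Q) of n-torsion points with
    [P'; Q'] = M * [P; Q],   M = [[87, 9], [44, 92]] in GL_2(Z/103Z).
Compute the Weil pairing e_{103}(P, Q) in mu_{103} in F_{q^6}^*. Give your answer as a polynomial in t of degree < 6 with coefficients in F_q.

411271458929 + 5654735137093*t + 2103366650037*t^2 + 4012950019646*t^3 + 1531985766433*t^4 + 2863398582119*t^5

Since e_{103}(P,P)=e_{103}(Q,Q)=1 and e_{103}(Q,P)=e_{103}(P,Q)^{-1}, expanding e_{103}(87*P + 9*Q,44*P + 92*Q) leaves e(P,Q)^det(M).
So e_{103}(P,Q) = e_{103}(P',Q')^{22}, since 89*22 = 1 mod 103.
7-bit Miller (1100111) on E'/F_{6452911978627} with a'=1807254250984, b'=2624727221184: accumulate tangent/chord ratios at Q'+S and P'+S'.
The quotient is 4761165867264 + 2557916060516*t + 2925166234157*t^2 + 1849317585109*t^3 + 2867046233906*t^4 + 4879953452264*t^5.
Finally e_{103}(P,Q) = 411271458929 + 5654735137093*t + 2103366650037*t^2 + 4012950019646*t^3 + 1531985766433*t^4 + 2863398582119*t^5.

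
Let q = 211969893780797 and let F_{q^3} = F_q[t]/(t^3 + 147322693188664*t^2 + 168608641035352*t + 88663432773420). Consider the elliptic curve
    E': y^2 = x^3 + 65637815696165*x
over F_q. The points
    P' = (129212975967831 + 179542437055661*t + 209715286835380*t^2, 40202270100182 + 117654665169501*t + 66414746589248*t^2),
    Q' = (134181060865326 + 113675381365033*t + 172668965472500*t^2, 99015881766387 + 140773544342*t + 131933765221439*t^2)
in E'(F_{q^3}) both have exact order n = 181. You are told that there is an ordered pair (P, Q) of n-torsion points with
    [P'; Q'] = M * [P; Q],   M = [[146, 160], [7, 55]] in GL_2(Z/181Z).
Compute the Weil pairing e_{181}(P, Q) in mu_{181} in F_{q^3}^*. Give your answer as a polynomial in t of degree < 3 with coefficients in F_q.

e_{181}(aP+bQ,cP+dQ) = e_{181}(P,Q)^(ad-bc); with (a,b,c,d)=(146,160,7,55) this gives the det-181 law.
Inverting 32 mod 181: 17. Thus e_{181}(P,Q) = e(P',Q')^{17}.
Build f_{181,P'} and f_{181,Q'} via the 8-bit ladder of 181=10110101_2; evaluate at shifted divisors; quotient in F_{211969893780797^3}.
So e_{181}(P',Q') = 184477772907212 + 197435577691055*t + 12843004196178*t^2.
Finally e_{181}(P,Q) = 111330973955953 + 197163883812734*t + 208273021945993*t^2.

111330973955953 + 197163883812734*t + 208273021945993*t^2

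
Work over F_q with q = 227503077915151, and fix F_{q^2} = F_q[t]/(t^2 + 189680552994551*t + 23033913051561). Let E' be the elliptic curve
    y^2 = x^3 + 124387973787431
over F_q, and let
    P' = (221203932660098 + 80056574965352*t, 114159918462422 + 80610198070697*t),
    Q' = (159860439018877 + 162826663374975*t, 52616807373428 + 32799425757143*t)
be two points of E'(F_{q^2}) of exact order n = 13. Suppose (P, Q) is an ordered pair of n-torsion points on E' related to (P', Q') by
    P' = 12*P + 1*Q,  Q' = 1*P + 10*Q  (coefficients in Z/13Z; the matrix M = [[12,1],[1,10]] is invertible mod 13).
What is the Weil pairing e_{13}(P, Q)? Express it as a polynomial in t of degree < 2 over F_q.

187513268565503 + 142324115034464*t

The 13-Weil pairing on E[13] over F_{227503077915151} is alternating-bilinear: e_{13}(P',Q') = e_{13}(P,Q)^det(M).
det M = 12*10 - 1*1 = 119 = 2 (mod 13); 2^{-1} = 7 (mod 13).
4-bit Miller (1101) on E'/F_{227503077915151} with a'=0, b'=124387973787431: accumulate tangent/chord ratios at Q'+S and P'+S'.
Miller gives e_{13}(P',Q') = 29781431876700 + 53712298530660*t in F_{227503077915151^2}.
(29781431876700 + 53712298530660*t)^{7} mod (227503077915151,f) = 187513268565503 + 142324115034464*t.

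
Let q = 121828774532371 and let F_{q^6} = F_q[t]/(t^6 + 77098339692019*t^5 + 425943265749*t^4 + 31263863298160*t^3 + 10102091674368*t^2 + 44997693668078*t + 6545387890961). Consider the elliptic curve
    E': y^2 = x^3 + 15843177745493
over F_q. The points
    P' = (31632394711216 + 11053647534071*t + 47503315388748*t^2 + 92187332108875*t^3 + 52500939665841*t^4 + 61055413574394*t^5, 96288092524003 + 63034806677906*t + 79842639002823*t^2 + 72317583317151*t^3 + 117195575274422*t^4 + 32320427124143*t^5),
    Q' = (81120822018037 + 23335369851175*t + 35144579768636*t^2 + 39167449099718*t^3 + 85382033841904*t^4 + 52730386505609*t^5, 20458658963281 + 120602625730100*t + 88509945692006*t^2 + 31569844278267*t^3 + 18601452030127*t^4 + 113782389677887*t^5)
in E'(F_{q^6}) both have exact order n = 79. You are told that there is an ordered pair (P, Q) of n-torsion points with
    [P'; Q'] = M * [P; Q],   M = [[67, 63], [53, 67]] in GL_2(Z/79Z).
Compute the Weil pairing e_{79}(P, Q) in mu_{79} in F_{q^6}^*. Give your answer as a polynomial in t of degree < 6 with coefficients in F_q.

Under M = [[67,63],[53,67]] in GL_2(Z/79), e_{79}(P',Q') = e_{79}(P,Q)^(67*67-63*53 mod 79).
67*67 - 63*53 = 1150; reduced mod 79: det = 44, inverse 9.
7-bit Miller (1001111) on E'/F_{121828774532371} with a'=0, b'=15843177745493: accumulate tangent/chord ratios at Q'+S and P'+S'.
Miller gives e_{79}(P',Q') = 35883870689510 + 1169341366259*t + 7646977253007*t^2 + 42625440635626*t^3 + 107431423024799*t^4 + 5688618509868*t^5 in F_{121828774532371^6}.
e_{79}(P,Q) = (35883870689510 + 1169341366259*t + 7646977253007*t^2 + 42625440635626*t^3 + 107431423024799*t^4 + 5688618509868*t^5)^{9} = 9976053169272 + 115187299984682*t + 116387656229166*t^2 + 39054020152244*t^3 + 26316163341407*t^4 + 61350521272406*t^5.

9976053169272 + 115187299984682*t + 116387656229166*t^2 + 39054020152244*t^3 + 26316163341407*t^4 + 61350521272406*t^5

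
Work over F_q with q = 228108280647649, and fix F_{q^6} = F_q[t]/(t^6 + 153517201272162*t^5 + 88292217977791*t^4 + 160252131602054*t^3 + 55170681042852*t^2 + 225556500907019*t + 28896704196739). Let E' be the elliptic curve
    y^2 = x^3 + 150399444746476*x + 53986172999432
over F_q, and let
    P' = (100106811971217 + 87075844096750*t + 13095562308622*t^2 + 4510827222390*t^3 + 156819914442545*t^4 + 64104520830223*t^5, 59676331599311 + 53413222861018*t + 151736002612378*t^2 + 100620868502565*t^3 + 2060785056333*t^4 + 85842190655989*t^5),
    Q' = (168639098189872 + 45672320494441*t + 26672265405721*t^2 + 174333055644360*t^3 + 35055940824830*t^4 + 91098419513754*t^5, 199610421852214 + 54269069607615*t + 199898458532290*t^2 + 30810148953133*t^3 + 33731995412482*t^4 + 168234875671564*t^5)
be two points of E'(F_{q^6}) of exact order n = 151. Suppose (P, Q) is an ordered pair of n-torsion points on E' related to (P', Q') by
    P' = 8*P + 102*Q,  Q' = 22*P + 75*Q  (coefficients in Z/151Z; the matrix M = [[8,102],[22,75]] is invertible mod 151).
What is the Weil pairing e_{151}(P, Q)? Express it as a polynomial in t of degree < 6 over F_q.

e_{151} is bilinear + alternating on E[151], so e_{151}(8*P + 102*Q, 22*P + 75*Q) = e_{151}(P,Q)^(8*75-102*22).
det M = 8*75 - 102*22 = -1644 = 17 (mod 151); 17^{-1} = 80 (mod 151).
Miller loop for e_{151} over F_{228108280647649^6}: bits of 151 = 10010111; 7 double steps + 4 add steps, l/v at each.
e_{151}(P',Q') = 163258679035279 + 78895815838235*t + 64007479750840*t^2 + 172541967372400*t^3 + 158565983215094*t^4 + 191327009403896*t^5.
Hence e(P,Q) = 83226095844846 + 66977486577880*t + 213005732208996*t^2 + 150555774569032*t^3 + 198746814542475*t^4 + 130434081664307*t^5 in F_{228108280647649^6}^*.

83226095844846 + 66977486577880*t + 213005732208996*t^2 + 150555774569032*t^3 + 198746814542475*t^4 + 130434081664307*t^5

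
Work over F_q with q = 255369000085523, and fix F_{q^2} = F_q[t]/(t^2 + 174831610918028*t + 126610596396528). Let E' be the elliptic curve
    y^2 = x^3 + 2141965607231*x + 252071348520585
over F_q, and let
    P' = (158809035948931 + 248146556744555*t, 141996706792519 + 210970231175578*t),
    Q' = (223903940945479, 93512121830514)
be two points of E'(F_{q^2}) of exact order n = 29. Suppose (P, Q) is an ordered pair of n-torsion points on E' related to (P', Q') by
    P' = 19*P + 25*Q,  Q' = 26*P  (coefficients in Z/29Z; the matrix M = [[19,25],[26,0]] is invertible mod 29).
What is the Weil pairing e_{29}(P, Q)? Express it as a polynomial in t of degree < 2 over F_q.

132214248256727 + 6161021032144*t

Since e_{29}(P,P)=e_{29}(Q,Q)=1 and e_{29}(Q,P)=e_{29}(P,Q)^{-1}, expanding e_{29}(19*P + 25*Q,26*P) leaves e(P,Q)^det(M).
So e_{29}(P,Q) = e_{29}(P',Q')^{12}, since 17*12 = 1 mod 29.
5-bit Miller (11101) on E'/F_{255369000085523} with a'=2141965607231, b'=252071348520585: accumulate tangent/chord ratios at Q'+S and P'+S'.
e_{29}(P',Q') = 245786185795253 + 238597075568187*t.
Hence e(P,Q) = 132214248256727 + 6161021032144*t in F_{255369000085523^2}^*.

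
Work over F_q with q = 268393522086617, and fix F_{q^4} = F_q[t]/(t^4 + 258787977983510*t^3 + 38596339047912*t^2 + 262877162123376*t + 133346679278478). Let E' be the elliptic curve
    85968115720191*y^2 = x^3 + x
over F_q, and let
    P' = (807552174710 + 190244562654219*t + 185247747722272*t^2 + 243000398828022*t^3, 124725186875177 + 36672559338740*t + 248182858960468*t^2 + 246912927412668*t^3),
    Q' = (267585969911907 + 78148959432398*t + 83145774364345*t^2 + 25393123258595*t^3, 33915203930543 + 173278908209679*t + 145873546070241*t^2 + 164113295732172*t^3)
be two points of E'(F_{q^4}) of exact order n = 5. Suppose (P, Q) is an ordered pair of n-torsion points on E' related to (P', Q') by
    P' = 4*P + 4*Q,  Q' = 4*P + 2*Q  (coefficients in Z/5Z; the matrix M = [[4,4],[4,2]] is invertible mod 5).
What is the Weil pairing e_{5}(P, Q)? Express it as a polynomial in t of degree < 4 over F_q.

e_{5}(aP+bQ,cP+dQ) = e_{5}(P,Q)^(ad-bc); with (a,b,c,d)=(4,4,4,2) this gives the det-5 law.
So e_{5}(P,Q) = e_{5}(P',Q')^{3}, since 2*3 = 1 mod 5.
Set x_W=121501248142197*u, y_W=121501248142197*v; then E': y_W^2=x_W^3+165389001391530*x_W.
n = 5 = (101)_2 (3 bits, wt 2); accumulate f_{5,P'}(Q'+S)/f_{5,P'}(S) along the 2-step ladder.
f_P(D_Q)/f_Q(D_P) = 220501029451650 + 3538105541064*t + 135530768329074*t^2 + 177520807341322*t^3.
Raise to 3: e(P,Q) = 48821070454234 + 230758630179370*t + 133228281096358*t^2 + 226653800297739*t^3 in mu_{5}.

48821070454234 + 230758630179370*t + 133228281096358*t^2 + 226653800297739*t^3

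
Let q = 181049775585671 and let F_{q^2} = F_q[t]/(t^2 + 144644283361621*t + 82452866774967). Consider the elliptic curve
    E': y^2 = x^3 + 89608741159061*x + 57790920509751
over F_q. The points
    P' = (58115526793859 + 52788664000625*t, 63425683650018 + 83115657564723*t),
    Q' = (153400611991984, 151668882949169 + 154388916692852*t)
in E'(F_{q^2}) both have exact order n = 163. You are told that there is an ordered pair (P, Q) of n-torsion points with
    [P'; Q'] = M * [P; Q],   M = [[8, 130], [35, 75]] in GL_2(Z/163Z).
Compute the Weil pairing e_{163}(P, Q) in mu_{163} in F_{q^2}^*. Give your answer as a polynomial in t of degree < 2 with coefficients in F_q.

147534784592764 + 70056033180400*t

Under M = [[8,130],[35,75]] in GL_2(Z/163), e_{163}(P',Q') = e_{163}(P,Q)^(8*75-130*35 mod 163).
det M = 8*75 - 130*35 = -3950 = 125 (mod 163); 125^{-1} = 30 (mod 163).
8-bit Miller (10100011) on E'/F_{181049775585671} with a'=89608741159061, b'=57790920509751: accumulate tangent/chord ratios at Q'+S and P'+S'.
Result: e(P',Q') = 153014958684143 + 122760350889253*t.
Hence e(P,Q) = 147534784592764 + 70056033180400*t in F_{181049775585671^2}^*.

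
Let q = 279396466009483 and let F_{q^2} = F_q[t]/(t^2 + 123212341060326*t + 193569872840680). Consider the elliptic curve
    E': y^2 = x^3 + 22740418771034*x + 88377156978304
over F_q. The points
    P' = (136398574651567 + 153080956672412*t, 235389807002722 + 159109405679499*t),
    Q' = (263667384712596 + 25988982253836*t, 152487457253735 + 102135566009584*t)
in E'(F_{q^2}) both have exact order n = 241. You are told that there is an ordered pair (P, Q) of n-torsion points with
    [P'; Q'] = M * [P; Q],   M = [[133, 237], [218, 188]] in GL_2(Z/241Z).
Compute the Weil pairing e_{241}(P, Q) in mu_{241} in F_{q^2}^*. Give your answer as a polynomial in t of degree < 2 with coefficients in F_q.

72311188608069 + 12406249629054*t

Alternating bilinearity on E[241] (values in mu_{241} in F_{279396466009483^2}) gives e(P',Q') = e(P,Q)^det(M).
det(M) mod 241 = 89; its inverse in (Z/241)^* is 65 (check: 89*65 mod 241 = 1).
Miller loop for e_{241} over F_{279396466009483^2}: bits of 241 = 11110001; 7 double steps + 4 add steps, l/v at each.
The quotient is 54267436723297 + 61174873504584*t.
(54267436723297 + 61174873504584*t)^{65} mod (279396466009483,f) = 72311188608069 + 12406249629054*t.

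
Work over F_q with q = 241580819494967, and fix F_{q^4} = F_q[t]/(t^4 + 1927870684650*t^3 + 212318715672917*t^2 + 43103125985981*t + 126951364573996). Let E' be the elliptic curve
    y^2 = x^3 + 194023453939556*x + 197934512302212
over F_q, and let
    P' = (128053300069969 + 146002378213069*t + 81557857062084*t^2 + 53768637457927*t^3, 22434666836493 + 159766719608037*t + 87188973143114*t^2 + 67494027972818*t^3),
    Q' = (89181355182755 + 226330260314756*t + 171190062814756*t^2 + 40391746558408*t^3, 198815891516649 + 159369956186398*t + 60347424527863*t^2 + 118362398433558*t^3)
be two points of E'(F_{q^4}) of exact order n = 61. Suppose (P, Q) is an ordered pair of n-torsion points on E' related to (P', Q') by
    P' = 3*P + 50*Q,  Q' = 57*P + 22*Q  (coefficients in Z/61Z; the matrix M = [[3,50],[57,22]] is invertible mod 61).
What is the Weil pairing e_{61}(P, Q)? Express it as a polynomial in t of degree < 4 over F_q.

e_{61}(aP+bQ,cP+dQ) = e_{61}(P,Q)^(ad-bc); with (a,b,c,d)=(3,50,57,22) this gives the det-61 law.
Inverting 22 mod 61: 25. Thus e_{61}(P,Q) = e(P',Q')^{25}.
Build f_{61,P'} and f_{61,Q'} via the 6-bit ladder of 61=111101_2; evaluate at shifted divisors; quotient in F_{241580819494967^4}.
So e_{61}(P',Q') = 183763902062188 + 191200546383811*t + 157528508779368*t^2 + 156443975416516*t^3.
Finally e_{61}(P,Q) = 50507477393778 + 129520848701499*t + 85469640808996*t^2 + 159834013766374*t^3.

50507477393778 + 129520848701499*t + 85469640808996*t^2 + 159834013766374*t^3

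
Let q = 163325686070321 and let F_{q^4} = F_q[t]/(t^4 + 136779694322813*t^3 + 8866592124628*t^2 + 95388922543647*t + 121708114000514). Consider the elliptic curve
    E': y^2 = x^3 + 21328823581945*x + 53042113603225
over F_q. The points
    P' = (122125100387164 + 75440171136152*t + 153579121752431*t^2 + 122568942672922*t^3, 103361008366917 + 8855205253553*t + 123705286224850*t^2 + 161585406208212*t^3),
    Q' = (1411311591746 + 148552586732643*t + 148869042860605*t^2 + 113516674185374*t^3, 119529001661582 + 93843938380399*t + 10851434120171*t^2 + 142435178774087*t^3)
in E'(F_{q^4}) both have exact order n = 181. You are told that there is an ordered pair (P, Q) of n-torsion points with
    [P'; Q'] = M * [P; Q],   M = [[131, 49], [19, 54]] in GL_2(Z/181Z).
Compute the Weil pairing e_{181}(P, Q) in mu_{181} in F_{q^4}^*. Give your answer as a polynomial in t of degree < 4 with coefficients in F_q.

e_{181} is bilinear + alternating on E[181], so e_{181}(131*P + 49*Q, 19*P + 54*Q) = e_{181}(P,Q)^(131*54-49*19).
det M = 131*54 - 49*19 = 6143 = 170 (mod 181); 170^{-1} = 148 (mod 181).
Run Miller on y^2=x^3+21328823581945*x+53042113603225 over F_{163325686070321}: ladder 10110101 (8 bits); e = f_P(D_Q)/f_Q(D_P).
So e_{181}(P',Q') = 117150961856935 + 111767234894692*t + 134757532308357*t^2 + 83889666149248*t^3.
Hence e(P,Q) = 135590693905502 + 98035695917317*t + 70726971927253*t^2 + 145961140901920*t^3 in F_{163325686070321^4}^*.

135590693905502 + 98035695917317*t + 70726971927253*t^2 + 145961140901920*t^3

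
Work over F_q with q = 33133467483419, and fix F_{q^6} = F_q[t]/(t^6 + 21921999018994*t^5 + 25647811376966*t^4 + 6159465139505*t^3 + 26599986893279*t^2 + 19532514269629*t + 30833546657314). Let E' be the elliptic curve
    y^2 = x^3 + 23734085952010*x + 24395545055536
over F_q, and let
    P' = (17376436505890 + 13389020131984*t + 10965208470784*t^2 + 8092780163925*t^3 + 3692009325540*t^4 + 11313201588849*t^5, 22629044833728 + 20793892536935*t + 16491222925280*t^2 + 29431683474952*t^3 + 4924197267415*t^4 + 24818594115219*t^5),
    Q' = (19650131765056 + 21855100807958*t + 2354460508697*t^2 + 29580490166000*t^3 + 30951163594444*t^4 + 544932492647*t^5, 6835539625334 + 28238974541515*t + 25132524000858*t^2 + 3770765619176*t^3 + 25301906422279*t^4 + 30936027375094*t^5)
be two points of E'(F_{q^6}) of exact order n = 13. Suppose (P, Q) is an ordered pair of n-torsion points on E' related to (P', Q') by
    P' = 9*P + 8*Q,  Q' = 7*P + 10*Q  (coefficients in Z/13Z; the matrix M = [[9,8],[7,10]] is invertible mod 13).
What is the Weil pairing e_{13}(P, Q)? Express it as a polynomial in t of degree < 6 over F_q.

Alternating bilinearity on E[13] (values in mu_{13} in F_{33133467483419^6}) gives e(P',Q') = e(P,Q)^det(M).
det(M) mod 13 = 8; its inverse in (Z/13)^* is 5 (check: 8*5 mod 13 = 1).
Miller loop for e_{13} over F_{33133467483419^6}: bits of 13 = 1101; 3 double steps + 2 add steps, l/v at each.
Miller gives e_{13}(P',Q') = 23267350974664 + 4829553567099*t + 31091286254397*t^2 + 29401876886346*t^3 + 5928409894753*t^4 + 12154726262498*t^5 in F_{33133467483419^6}.
Raise to 5: e(P,Q) = 1953379490006 + 28491149098657*t + 12225568560829*t^2 + 6420761578382*t^3 + 26909175964804*t^4 + 15092042381841*t^5 in mu_{13}.

1953379490006 + 28491149098657*t + 12225568560829*t^2 + 6420761578382*t^3 + 26909175964804*t^4 + 15092042381841*t^5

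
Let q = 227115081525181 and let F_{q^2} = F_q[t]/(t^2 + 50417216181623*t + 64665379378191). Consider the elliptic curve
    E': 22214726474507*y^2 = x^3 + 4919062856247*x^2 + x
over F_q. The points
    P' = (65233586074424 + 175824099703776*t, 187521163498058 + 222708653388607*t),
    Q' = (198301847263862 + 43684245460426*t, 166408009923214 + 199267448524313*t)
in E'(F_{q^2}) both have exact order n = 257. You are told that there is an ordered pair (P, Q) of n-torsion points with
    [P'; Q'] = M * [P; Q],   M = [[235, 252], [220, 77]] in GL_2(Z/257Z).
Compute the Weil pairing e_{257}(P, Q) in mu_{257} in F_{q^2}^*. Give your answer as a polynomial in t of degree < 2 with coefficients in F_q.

Alternating bilinearity on E[257] (values in mu_{257} in F_{227115081525181^2}) gives e(P',Q') = e(P,Q)^det(M).
det(M) mod 257 = 177; its inverse in (Z/257)^* is 106 (check: 177*106 mod 257 = 1).
Undo Montgomery via alpha=57410106971402, beta=110244903242875: (a',b')=(20485372871909,120271338091653) over F_{227115081525181}.
Build f_{257,P'} and f_{257,Q'} via the 9-bit ladder of 257=100000001_2; evaluate at shifted divisors; quotient in F_{227115081525181^2}.
Result: e(P',Q') = 65164364161188 + 147097607344411*t.
Finally e_{257}(P,Q) = 217761685542824 + 192448734356944*t.

217761685542824 + 192448734356944*t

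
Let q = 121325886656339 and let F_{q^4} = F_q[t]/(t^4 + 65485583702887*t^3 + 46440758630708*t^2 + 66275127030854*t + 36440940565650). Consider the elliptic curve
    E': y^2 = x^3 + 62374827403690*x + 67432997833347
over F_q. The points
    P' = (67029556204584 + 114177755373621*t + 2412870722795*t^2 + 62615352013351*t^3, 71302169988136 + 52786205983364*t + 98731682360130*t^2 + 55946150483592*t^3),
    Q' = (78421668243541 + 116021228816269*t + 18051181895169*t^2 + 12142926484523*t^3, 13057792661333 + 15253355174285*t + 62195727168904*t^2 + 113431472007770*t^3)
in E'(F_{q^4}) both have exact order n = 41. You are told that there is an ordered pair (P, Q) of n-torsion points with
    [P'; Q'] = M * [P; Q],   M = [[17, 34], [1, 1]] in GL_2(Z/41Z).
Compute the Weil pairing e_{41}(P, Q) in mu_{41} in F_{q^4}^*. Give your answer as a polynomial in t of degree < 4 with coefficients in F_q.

8173071212325 + 17676227277961*t + 18677445437261*t^2 + 54449362776026*t^3

Since e_{41}(P,P)=e_{41}(Q,Q)=1 and e_{41}(Q,P)=e_{41}(P,Q)^{-1}, expanding e_{41}(17*P + 34*Q,1*P + 1*Q) leaves e(P,Q)^det(M).
det M = 17*1 - 34*1 = -17 = 24 (mod 41); 24^{-1} = 12 (mod 41).
Miller loop for e_{41} over F_{121325886656339^4}: bits of 41 = 101001; 5 double steps + 2 add steps, l/v at each.
f_P(D_Q)/f_Q(D_P) = 115746648293196 + 7102844274378*t + 69162339356451*t^2 + 34487739221451*t^3.
Thus e_{41}(P,Q) = 8173071212325 + 17676227277961*t + 18677445437261*t^2 + 54449362776026*t^3.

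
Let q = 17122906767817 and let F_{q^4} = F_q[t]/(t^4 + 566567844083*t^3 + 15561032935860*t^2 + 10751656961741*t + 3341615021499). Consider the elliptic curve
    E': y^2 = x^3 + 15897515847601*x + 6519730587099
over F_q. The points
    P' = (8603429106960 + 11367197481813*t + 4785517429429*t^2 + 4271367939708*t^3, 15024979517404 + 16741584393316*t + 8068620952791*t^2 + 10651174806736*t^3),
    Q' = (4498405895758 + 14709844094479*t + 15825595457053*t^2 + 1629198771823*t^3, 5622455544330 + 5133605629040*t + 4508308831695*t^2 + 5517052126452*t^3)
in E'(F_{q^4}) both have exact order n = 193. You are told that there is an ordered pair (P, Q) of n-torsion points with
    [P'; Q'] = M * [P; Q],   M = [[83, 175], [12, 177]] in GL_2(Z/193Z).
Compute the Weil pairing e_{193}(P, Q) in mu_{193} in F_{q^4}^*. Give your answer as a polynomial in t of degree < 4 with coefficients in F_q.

8812026998197 + 2476438533991*t + 1283445341680*t^2 + 4130874016975*t^3

Alternating bilinearity on E[193] (values in mu_{193} in F_{17122906767817^4}) gives e(P',Q') = e(P,Q)^det(M).
Inverting 46 mod 193: 21. Thus e_{193}(P,Q) = e(P',Q')^{21}.
Double-and-add over 11000001: 8-1 doublings, 3-1 additions; each step l_{T,T}/v_{2T} or l_{T,P'}/v at Q'+S for random S.
So e_{193}(P',Q') = 6784116366986 + 7735984553436*t + 4838687495538*t^2 + 16491648078487*t^3.
Thus e_{193}(P,Q) = 8812026998197 + 2476438533991*t + 1283445341680*t^2 + 4130874016975*t^3.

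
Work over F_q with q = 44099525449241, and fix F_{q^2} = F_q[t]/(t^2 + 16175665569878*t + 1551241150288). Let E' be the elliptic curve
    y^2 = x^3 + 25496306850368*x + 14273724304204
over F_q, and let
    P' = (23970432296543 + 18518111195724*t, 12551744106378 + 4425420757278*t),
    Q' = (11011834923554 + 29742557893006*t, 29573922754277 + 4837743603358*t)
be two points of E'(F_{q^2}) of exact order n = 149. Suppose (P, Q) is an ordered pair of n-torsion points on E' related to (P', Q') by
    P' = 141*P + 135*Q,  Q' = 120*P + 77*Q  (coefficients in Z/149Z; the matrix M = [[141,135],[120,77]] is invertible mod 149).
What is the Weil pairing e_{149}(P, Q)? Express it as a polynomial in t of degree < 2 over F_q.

43390232770260 + 4953697887325*t

e_{149} is bilinear + alternating on E[149], so e_{149}(141*P + 135*Q, 120*P + 77*Q) = e_{149}(P,Q)^(141*77-135*120).
Hence e(P,Q) = e(P',Q')^{71} where 71 = 21^{-1} mod 149.
Double-and-add over 10010101: 8-1 doublings, 4-1 additions; each step l_{T,T}/v_{2T} or l_{T,P'}/v at Q'+S for random S.
e_{149}(P',Q') = 13809561217693 + 22182160809455*t.
Hence e(P,Q) = 43390232770260 + 4953697887325*t in F_{44099525449241^2}^*.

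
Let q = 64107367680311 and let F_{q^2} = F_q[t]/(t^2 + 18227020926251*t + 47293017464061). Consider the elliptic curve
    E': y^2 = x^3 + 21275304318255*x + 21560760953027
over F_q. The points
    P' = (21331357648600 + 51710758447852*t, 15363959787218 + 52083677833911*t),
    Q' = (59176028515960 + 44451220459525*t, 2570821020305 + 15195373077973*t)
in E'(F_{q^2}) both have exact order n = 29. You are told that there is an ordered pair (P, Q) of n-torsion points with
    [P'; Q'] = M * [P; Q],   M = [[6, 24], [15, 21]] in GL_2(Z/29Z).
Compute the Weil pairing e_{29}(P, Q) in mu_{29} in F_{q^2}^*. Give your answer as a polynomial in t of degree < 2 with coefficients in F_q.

Alternating bilinearity on E[29] (values in mu_{29} in F_{64107367680311^2}) gives e(P',Q') = e(P,Q)^det(M).
det(M) mod 29 = 27; its inverse in (Z/29)^* is 14 (check: 27*14 mod 29 = 1).
n = 29 = (11101)_2 (5 bits, wt 4); accumulate f_{29,P'}(Q'+S)/f_{29,P'}(S) along the 4-step ladder.
The quotient is 42046647739965 + 47772728968851*t.
Raise to 14: e(P,Q) = 51839859098151 + 983085395685*t in mu_{29}.

51839859098151 + 983085395685*t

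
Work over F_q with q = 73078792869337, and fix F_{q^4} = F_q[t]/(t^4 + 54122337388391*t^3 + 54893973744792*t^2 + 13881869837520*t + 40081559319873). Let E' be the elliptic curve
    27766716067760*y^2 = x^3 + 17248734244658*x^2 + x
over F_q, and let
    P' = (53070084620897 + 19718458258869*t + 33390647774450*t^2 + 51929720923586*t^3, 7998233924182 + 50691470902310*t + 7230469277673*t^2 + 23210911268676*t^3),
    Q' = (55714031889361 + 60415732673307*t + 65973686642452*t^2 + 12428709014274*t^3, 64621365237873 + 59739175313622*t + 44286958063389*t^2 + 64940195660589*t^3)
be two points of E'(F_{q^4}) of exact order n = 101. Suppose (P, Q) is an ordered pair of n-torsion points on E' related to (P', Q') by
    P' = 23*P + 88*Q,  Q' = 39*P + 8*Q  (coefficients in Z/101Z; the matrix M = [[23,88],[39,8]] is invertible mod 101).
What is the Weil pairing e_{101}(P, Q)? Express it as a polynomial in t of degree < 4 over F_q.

44707082224800 + 18330304779042*t + 21409257770238*t^2 + 3743786360450*t^3

e_{101}(aP+bQ,cP+dQ) = e_{101}(P,Q)^(ad-bc); with (a,b,c,d)=(23,88,39,8) this gives the det-101 law.
Hence e(P,Q) = e(P',Q')^{82} where 82 = 85^{-1} mod 101.
Set x_W=526081992643*u+33580246249441, y_W=526081992643*v; then E': y_W^2=x_W^3+61562941290926*x_W.
Double-and-add over 1100101: 7-1 doublings, 4-1 additions; each step l_{T,T}/v_{2T} or l_{T,P'}/v at Q'+S for random S.
The quotient is 29488522772029 + 19741835589411*t + 71004786831315*t^2 + 50315323765874*t^3.
(29488522772029 + 19741835589411*t + 71004786831315*t^2 + 50315323765874*t^3)^{82} mod (73078792869337,f) = 44707082224800 + 18330304779042*t + 21409257770238*t^2 + 3743786360450*t^3.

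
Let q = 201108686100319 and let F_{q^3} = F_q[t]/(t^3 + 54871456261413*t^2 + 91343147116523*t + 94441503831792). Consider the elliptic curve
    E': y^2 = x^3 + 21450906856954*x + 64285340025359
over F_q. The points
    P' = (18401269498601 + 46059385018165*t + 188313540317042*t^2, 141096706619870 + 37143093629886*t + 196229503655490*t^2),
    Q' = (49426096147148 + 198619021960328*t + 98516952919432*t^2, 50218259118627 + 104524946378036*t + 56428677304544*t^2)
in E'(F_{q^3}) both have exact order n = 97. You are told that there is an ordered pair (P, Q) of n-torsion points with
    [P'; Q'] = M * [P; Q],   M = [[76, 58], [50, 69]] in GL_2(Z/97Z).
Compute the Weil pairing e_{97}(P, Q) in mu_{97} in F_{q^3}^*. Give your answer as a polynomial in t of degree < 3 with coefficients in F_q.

50863710399236 + 138961929528651*t + 39534281524515*t^2

e_{97} is bilinear + alternating on E[97], so e_{97}(76*P + 58*Q, 50*P + 69*Q) = e_{97}(P,Q)^(76*69-58*50).
76*69 - 58*50 = 2344; reduced mod 97: det = 16, inverse 91.
Build f_{97,P'} and f_{97,Q'} via the 7-bit ladder of 97=1100001_2; evaluate at shifted divisors; quotient in F_{201108686100319^3}.
So e_{97}(P',Q') = 162034948253805 + 181285572428979*t + 2162033919815*t^2.
Hence e(P,Q) = 50863710399236 + 138961929528651*t + 39534281524515*t^2 in F_{201108686100319^3}^*.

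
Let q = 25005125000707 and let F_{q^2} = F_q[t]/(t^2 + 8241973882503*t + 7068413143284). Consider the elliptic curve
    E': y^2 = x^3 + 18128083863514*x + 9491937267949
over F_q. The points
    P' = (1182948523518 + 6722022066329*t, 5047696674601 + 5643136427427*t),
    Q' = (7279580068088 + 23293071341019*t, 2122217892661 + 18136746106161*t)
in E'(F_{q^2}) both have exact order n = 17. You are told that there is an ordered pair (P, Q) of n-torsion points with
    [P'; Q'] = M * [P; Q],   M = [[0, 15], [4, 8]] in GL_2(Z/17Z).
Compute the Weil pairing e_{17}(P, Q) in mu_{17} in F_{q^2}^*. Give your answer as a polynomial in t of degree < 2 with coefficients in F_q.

Under M = [[0,15],[4,8]] in GL_2(Z/17), e_{17}(P',Q') = e_{17}(P,Q)^(0*8-15*4 mod 17).
Hence e(P,Q) = e(P',Q')^{15} where 15 = 8^{-1} mod 17.
Double-and-add over 10001: 5-1 doublings, 2-1 additions; each step l_{T,T}/v_{2T} or l_{T,P'}/v at Q'+S for random S.
e_{17}(P',Q') = 23004800093789 + 11261688084784*t.
Hence e(P,Q) = 19190546356121 + 18639014319*t in F_{25005125000707^2}^*.

19190546356121 + 18639014319*t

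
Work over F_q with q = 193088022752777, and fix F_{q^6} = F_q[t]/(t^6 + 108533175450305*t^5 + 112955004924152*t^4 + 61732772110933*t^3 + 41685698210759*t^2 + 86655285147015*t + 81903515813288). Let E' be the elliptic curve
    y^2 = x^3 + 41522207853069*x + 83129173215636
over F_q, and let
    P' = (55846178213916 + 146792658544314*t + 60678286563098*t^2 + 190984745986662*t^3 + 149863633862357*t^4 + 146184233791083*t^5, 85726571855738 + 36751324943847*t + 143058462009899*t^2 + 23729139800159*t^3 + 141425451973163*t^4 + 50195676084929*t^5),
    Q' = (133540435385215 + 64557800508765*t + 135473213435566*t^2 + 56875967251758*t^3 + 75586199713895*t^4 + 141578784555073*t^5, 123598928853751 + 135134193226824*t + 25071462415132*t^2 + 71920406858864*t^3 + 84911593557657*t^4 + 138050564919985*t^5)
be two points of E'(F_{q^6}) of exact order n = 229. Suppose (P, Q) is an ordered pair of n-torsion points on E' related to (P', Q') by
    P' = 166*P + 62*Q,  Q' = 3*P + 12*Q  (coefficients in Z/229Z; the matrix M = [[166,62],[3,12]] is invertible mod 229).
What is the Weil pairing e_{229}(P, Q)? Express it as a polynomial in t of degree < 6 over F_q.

Since e_{229}(P,P)=e_{229}(Q,Q)=1 and e_{229}(Q,P)=e_{229}(P,Q)^{-1}, expanding e_{229}(166*P + 62*Q,3*P + 12*Q) leaves e(P,Q)^det(M).
166*12 - 62*3 = 1806; reduced mod 229: det = 203, inverse 44.
n = 229 = (11100101)_2 (8 bits, wt 5); accumulate f_{229,P'}(Q'+S)/f_{229,P'}(S) along the 7-step ladder.
f_P(D_Q)/f_Q(D_P) = 84377008312234 + 106000020999628*t + 5648314012864*t^2 + 117255963609592*t^3 + 63094730885133*t^4 + 160528781629808*t^5.
Thus e_{229}(P,Q) = 96432201431783 + 144169746243347*t + 130591912667783*t^2 + 146925466389815*t^3 + 38328209257378*t^4 + 17293023194198*t^5.

96432201431783 + 144169746243347*t + 130591912667783*t^2 + 146925466389815*t^3 + 38328209257378*t^4 + 17293023194198*t^5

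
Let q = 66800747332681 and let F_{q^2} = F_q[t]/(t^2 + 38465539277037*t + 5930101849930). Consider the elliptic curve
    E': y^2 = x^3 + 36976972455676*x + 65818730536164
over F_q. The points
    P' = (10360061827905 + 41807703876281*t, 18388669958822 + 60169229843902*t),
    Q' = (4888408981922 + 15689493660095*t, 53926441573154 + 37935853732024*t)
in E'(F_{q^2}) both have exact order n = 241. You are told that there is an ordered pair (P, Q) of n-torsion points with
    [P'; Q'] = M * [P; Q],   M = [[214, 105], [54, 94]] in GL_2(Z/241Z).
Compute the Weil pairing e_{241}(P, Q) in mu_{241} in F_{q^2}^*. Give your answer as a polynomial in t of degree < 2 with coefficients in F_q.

e_{241}(aP+bQ,cP+dQ) = e_{241}(P,Q)^(ad-bc); with (a,b,c,d)=(214,105,54,94) this gives the det-241 law.
det M = 214*94 - 105*54 = 14446 = 227 (mod 241); 227^{-1} = 86 (mod 241).
8-bit Miller (11110001) on E'/F_{66800747332681} with a'=36976972455676, b'=65818730536164: accumulate tangent/chord ratios at Q'+S and P'+S'.
Miller gives e_{241}(P',Q') = 41325386624561 + 39623077752393*t in F_{66800747332681^2}.
Hence e(P,Q) = 57027667605001 + 24667679129650*t in F_{66800747332681^2}^*.

57027667605001 + 24667679129650*t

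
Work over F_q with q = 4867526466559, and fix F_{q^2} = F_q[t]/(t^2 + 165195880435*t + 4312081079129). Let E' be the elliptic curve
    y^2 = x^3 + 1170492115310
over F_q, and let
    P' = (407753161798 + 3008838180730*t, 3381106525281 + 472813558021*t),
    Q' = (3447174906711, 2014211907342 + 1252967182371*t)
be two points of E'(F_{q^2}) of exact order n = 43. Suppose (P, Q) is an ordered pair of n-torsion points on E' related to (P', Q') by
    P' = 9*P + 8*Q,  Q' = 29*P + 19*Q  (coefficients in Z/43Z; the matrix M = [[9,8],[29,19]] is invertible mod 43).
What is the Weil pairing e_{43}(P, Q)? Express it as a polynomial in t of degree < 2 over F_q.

The 43-Weil pairing on E[43] over F_{4867526466559} is alternating-bilinear: e_{43}(P',Q') = e_{43}(P,Q)^det(M).
9*19 - 8*29 = -61; reduced mod 43: det = 25, inverse 31.
Double-and-add over 101011: 6-1 doublings, 4-1 additions; each step l_{T,T}/v_{2T} or l_{T,P'}/v at Q'+S for random S.
e_{43}(P',Q') = 1549719892008 + 4380385106118*t.
(1549719892008 + 4380385106118*t)^{31} mod (4867526466559,f) = 4272009995541 + 221284380096*t.

4272009995541 + 221284380096*t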